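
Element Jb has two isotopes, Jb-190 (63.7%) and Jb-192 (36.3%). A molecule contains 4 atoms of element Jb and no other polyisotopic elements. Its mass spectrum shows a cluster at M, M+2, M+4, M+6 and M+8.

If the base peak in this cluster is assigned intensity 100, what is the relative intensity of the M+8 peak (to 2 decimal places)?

4.63

(0.637 + 0.363)^4 gives M 0.1646, M+2 0.3753, M+4 0.3208, M+6 0.1219, M+8 0.0174; the largest is M+2.
P(M+2) = C(4,1) × 0.637^3 × 0.363^1 = 4 × 0.25847485 × 0.3630 = 0.375305 (base)
P(M+8) = C(4,4) × 0.637^0 × 0.363^4 = 1 × 1.0000 × 0.01736307 = 0.017363
Relative intensity = 0.017363 / 0.375305 × 100 = 4.63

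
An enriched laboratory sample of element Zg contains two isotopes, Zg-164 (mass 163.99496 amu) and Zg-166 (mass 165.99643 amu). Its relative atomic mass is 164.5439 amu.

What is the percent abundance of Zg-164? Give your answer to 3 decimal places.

With x = fraction of Zg-164 (so Zg-166 is 1 − x):
163.99496·x + 165.99643·(1 − x) = 164.5439
(163.99496 − 165.99643)·x = 164.5439 − 165.99643
x = -1.45253 / -2.00147 = 0.72573 → 72.573% Zg-164, 27.427% Zg-166.

72.573%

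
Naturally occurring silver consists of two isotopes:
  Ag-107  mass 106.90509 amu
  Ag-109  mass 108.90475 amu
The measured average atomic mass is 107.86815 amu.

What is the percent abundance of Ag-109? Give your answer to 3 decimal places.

Writing the weighted mean with unknown fraction x of Ag-107:
106.90509·x + 108.90475·(1 − x) = 107.86815
(106.90509 − 108.90475)·x = 107.86815 − 108.90475
x = -1.03660 / -1.99966 = 0.51839 → 51.839% Ag-107, 48.161% Ag-109.

48.161%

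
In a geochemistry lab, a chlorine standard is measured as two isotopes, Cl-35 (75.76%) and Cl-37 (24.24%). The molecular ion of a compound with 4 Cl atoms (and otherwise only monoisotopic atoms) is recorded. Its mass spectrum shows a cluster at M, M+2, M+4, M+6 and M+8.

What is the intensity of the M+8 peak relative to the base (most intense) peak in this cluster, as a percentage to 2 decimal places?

(0.7576 + 0.2424)^4 gives M 0.3294, M+2 0.4216, M+4 0.2023, M+6 0.0432, M+8 0.0035; the largest is M+2.
P(M+2) = C(4,1) × 0.7576^3 × 0.2424^1 = 4 × 0.4348304 × 0.2424 = 0.421612 (base)
P(M+8) = C(4,4) × 0.7576^0 × 0.2424^4 = 1 × 1.0000 × 0.00345247 = 0.003452
Relative intensity = 0.003452 / 0.421612 × 100 = 0.82

0.82%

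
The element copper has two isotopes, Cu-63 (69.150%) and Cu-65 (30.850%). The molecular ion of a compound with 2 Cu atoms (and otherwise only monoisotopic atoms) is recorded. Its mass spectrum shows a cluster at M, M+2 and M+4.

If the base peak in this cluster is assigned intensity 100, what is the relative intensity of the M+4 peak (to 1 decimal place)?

Binomial terms of (0.69150 + 0.30850)^2: M 0.4782, M+2 0.4267, M+4 0.0952 → M is the base peak.
P(M) = C(2,0) × 0.69150^2 × 0.30850^0 = 1 × 0.47817225 × 1.0000 = 0.478172 (base)
P(M+4) = C(2,2) × 0.69150^0 × 0.30850^2 = 1 × 1.0000 × 0.09517225 = 0.095172
Relative intensity = 0.095172 / 0.478172 × 100 = 19.9

19.9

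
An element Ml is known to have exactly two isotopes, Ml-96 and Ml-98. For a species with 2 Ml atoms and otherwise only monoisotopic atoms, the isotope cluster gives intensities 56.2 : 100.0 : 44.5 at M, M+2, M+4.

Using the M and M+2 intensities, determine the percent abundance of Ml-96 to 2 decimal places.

Let p = fractional abundance of Ml-96. I(M+2)/I(M) = [C(2,1)·p^1·(1−p)] / p^2 = 2·(1−p)/p = 100.0/56.2 = 1.7794
(1−p)/p = 1.7794/2 = 0.8897  ⇒  p = 1/(1 + 0.8897) = 0.5292
Ml-96: 52.92%, Ml-98: 47.08%.

52.92%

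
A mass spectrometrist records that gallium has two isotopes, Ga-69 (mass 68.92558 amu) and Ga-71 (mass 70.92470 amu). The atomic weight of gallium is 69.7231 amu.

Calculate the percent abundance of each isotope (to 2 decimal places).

Let x be the fractional abundance of Ga-69; then Ga-71 has abundance 1 − x.
68.92558·x + 70.92470·(1 − x) = 69.7231
(68.92558 − 70.92470)·x = 69.7231 − 70.92470
x = -1.20160 / -1.99912 = 0.60106 → 60.11% Ga-69, 39.89% Ga-71.

Ga-69: 60.11%, Ga-71: 39.89%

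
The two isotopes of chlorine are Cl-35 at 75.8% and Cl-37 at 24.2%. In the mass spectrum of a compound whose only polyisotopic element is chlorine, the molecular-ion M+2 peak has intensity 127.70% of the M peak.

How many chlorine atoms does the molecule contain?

With n Cl atoms, P(M+2)/P(M) = C(n,1)·p^(n−1)q / p^n = n·q/p = n · 0.242/0.758.
n = 1.2770 × 0.758/0.242 = 4.00 ≈ 4

4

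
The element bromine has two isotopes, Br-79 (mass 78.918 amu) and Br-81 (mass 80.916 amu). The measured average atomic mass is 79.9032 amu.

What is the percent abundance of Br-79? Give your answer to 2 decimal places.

With x = fraction of Br-79 (so Br-81 is 1 − x):
78.918·x + 80.916·(1 − x) = 79.9032
(78.918 − 80.916)·x = 79.9032 − 80.916
x = -1.0128 / -1.998 = 0.50691 → 50.69% Br-79, 49.31% Br-81.

50.69%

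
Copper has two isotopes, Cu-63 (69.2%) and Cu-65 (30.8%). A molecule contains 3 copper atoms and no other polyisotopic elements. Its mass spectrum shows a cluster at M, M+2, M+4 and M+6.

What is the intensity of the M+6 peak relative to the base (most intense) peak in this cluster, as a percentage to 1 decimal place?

Term probabilities: M 0.3314, M+2 0.4425, M+4 0.1969, M+6 0.0292. Base peak = M+2.
P(M+2) = C(3,1) × 0.692^2 × 0.308^1 = 3 × 0.478864 × 0.3080 = 0.442470 (base)
P(M+6) = C(3,3) × 0.692^0 × 0.308^3 = 1 × 1.0000 × 0.02921811 = 0.029218
Relative intensity = 0.029218 / 0.442470 × 100 = 6.6

6.6%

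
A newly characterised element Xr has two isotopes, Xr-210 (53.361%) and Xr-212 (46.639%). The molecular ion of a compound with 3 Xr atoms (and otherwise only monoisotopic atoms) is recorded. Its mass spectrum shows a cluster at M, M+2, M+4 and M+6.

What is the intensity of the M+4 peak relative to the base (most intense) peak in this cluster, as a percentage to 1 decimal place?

87.4%

Term probabilities: M 0.1519, M+2 0.3984, M+4 0.3482, M+6 0.1014. Base peak = M+2.
P(M+2) = C(3,1) × 0.53361^2 × 0.46639^1 = 3 × 0.28473963 × 0.46639 = 0.398399 (base)
P(M+4) = C(3,2) × 0.53361^1 × 0.46639^2 = 3 × 0.53361 × 0.21751963 = 0.348212
Relative intensity = 0.348212 / 0.398399 × 100 = 87.4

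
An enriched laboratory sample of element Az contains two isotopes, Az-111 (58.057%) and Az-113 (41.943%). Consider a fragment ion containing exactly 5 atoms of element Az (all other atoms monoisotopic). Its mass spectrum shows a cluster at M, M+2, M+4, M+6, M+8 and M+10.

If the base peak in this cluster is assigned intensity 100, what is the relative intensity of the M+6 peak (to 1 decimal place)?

(0.58057 + 0.41943)^5 gives M 0.0660, M+2 0.2383, M+4 0.3443, M+6 0.2487, M+8 0.0898, M+10 0.0130; the largest is M+4.
P(M+4) = C(5,2) × 0.58057^3 × 0.41943^2 = 10 × 0.19568781 × 0.17592152 = 0.344257 (base)
P(M+6) = C(5,3) × 0.58057^2 × 0.41943^3 = 10 × 0.33706152 × 0.07378677 = 0.248707
Relative intensity = 0.248707 / 0.344257 × 100 = 72.2

72.2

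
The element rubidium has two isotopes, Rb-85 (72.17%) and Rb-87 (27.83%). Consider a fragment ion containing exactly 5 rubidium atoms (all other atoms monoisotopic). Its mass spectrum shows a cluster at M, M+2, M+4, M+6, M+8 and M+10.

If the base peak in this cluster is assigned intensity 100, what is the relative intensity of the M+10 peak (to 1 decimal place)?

Binomial terms of (0.7217 + 0.2783)^5: M 0.1958, M+2 0.3775, M+4 0.2911, M+6 0.1123, M+8 0.0216, M+10 0.0017 → M+2 is the base peak.
P(M+2) = C(5,1) × 0.7217^4 × 0.2783^1 = 5 × 0.27128565 × 0.2783 = 0.377494 (base)
P(M+10) = C(5,5) × 0.7217^0 × 0.2783^5 = 1 × 1.0000 × 0.00166942 = 0.001669
Relative intensity = 0.001669 / 0.377494 × 100 = 0.4

0.4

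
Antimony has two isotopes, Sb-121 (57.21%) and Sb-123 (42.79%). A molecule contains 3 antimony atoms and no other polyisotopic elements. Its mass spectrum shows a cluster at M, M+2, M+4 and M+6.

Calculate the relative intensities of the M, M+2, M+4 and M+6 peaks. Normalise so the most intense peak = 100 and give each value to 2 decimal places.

Expanding (0.5721 + 0.4279)^3:
P(M) = 0.5721^3 = 0.187247
P(M+2) = 3 × 0.5721^2 × 0.4279^1 = 0.420153
P(M+4) = 3 × 0.5721^1 × 0.4279^2 = 0.314252
P(M+6) = 0.4279^3 = 0.078348
The M+2 peak is largest (0.420153); scaling to 100 gives 44.57 : 100.00 : 74.79 : 18.65.

44.57 : 100.00 : 74.79 : 18.65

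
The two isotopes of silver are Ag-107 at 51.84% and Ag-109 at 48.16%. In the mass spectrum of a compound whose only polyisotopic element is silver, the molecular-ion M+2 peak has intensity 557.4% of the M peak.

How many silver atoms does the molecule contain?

6

The M+2/M ratio from n Ag atoms is n · q/p = n · 0.4816/0.5184.
n = 5.574 × 0.5184/0.4816 = 6.00 ≈ 6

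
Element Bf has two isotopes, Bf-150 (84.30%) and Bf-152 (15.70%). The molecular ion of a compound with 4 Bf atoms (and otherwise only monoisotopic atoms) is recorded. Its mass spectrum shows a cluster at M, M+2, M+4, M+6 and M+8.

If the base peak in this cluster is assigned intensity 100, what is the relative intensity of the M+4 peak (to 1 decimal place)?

(0.8430 + 0.1570)^4 gives M 0.5050, M+2 0.3762, M+4 0.1051, M+6 0.0130, M+8 0.0006; the largest is M.
P(M) = C(4,0) × 0.8430^4 × 0.1570^0 = 1 × 0.505022 × 1.0000 = 0.505022 (base)
P(M+4) = C(4,2) × 0.8430^2 × 0.1570^2 = 6 × 0.710649 × 0.024649 = 0.105101
Relative intensity = 0.105101 / 0.505022 × 100 = 20.8

20.8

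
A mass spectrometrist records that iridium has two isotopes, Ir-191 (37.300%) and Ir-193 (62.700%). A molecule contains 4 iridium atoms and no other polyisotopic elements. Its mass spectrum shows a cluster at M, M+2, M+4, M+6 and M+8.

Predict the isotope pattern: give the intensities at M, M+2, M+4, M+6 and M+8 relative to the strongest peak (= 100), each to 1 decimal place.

5.3 : 35.4 : 89.2 : 100.0 : 42.0

The 4 Ir atoms are independent, so intensities follow the terms of (0.37300 + 0.62700)^4.
P(M) = 0.37300^4 = 0.019357
P(M+2) = 4 × 0.37300^3 × 0.62700^1 = 0.130153
P(M+4) = 6 × 0.37300^2 × 0.62700^2 = 0.328174
P(M+6) = 4 × 0.37300^1 × 0.62700^3 = 0.367766
P(M+8) = 0.62700^4 = 0.154550
The M+6 peak is largest (0.367766); scaling to 100 gives 5.3 : 35.4 : 89.2 : 100.0 : 42.0.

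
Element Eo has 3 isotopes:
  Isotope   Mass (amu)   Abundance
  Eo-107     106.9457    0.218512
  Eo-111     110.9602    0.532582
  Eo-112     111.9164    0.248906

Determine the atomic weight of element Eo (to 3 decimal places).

110.321 amu

The abundance-weighted mean is 0.218512 × 106.9457 + 0.532582 × 110.9602 + 0.248906 × 111.9164
= 23.36892 + 59.09541 + 27.85666 = 110.32099 amu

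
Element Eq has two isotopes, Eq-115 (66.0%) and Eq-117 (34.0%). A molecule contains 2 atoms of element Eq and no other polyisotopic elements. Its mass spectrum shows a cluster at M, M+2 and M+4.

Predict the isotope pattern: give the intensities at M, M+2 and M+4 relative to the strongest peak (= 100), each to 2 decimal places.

97.06 : 100.00 : 25.76

The 2 Eq atoms are independent, so intensities follow the terms of (0.660 + 0.340)^2.
P(M) = 0.660^2 = 0.435600
P(M+2) = 2 × 0.660^1 × 0.340^1 = 0.448800
P(M+4) = 0.340^2 = 0.115600
The M+2 peak is largest (0.448800); scaling to 100 gives 97.06 : 100.00 : 25.76.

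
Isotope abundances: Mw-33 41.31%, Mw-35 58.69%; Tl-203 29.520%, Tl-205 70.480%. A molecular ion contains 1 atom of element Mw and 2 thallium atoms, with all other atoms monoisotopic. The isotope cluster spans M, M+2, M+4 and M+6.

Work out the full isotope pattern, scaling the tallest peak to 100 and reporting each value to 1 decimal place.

Element Mw pattern (n=1): 0.4131 : 0.5869
Thallium pattern (n=2): 0.08714304 : 0.41611392 : 0.49674304
Convolve the two distributions (both contribute in 2-u steps):
  M: 0.4131×0.08714304 = 0.035999
  M+2: 0.4131×0.41611392 + 0.5869×0.08714304 = 0.223041
  M+4: 0.4131×0.49674304 + 0.5869×0.41611392 = 0.449422
  M+6: 0.5869×0.49674304 = 0.291538
Scale to base peak (0.449422) = 100: 8.0 : 49.6 : 100.0 : 64.9

8.0 : 49.6 : 100.0 : 64.9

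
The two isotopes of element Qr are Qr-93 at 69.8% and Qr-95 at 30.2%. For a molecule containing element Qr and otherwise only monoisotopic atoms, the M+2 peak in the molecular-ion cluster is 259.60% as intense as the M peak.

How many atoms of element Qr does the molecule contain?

6

For n independent Qr atoms, I(M+2)/I(M) = n · (abundance Qr-95) / (abundance Qr-93) = n · 0.302/0.698.
n = 2.5960 × 0.698/0.302 = 6.00 ≈ 6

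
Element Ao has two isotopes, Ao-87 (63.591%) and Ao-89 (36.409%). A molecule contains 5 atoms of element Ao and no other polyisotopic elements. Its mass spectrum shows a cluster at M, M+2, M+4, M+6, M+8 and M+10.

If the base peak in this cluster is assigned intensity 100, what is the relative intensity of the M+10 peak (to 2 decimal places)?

Term probabilities: M 0.1040, M+2 0.2977, M+4 0.3409, M+6 0.1952, M+8 0.0559, M+10 0.0064. Base peak = M+4.
P(M+4) = C(5,2) × 0.63591^3 × 0.36409^2 = 10 × 0.25715026 × 0.13256153 = 0.340882 (base)
P(M+10) = C(5,5) × 0.63591^0 × 0.36409^5 = 1 × 1.0000 × 0.00639799 = 0.006398
Relative intensity = 0.006398 / 0.340882 × 100 = 1.88

1.88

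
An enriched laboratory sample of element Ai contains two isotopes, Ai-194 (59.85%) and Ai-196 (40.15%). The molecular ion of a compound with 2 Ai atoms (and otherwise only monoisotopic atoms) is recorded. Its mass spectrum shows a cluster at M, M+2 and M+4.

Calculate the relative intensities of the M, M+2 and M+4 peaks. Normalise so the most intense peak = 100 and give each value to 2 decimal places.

The 2 Ai atoms are independent, so intensities follow the terms of (0.5985 + 0.4015)^2.
P(M) = 0.5985^2 = 0.358202
P(M+2) = 2 × 0.5985^1 × 0.4015^1 = 0.480596
P(M+4) = 0.4015^2 = 0.161202
The M+2 peak is largest (0.480596); scaling to 100 gives 74.53 : 100.00 : 33.54.

74.53 : 100.00 : 33.54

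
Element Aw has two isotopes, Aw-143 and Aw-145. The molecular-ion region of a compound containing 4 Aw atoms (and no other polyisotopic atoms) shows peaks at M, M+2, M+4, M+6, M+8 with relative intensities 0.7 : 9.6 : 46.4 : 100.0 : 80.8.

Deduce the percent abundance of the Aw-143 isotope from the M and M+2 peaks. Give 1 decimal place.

22.6%

If p is the fraction of Aw that is Aw-143, then I(M+2)/I(M) = [C(4,1)·p^3·(1−p)] / p^4 = 4·(1−p)/p = 9.6/0.7 = 13.7143
(1−p)/p = 13.7143/4 = 3.4286  ⇒  p = 1/(1 + 3.4286) = 0.2258
Aw-143: 22.6%, Aw-145: 77.4%.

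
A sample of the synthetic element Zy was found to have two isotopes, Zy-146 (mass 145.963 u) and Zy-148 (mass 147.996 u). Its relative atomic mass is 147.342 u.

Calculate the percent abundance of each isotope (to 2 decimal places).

Zy-146: 32.17%, Zy-148: 67.83%

Writing the weighted mean with unknown fraction x of Zy-146:
145.963·x + 147.996·(1 − x) = 147.342
(145.963 − 147.996)·x = 147.342 − 147.996
x = -0.654 / -2.033 = 0.32169 → 32.17% Zy-146, 67.83% Zy-148.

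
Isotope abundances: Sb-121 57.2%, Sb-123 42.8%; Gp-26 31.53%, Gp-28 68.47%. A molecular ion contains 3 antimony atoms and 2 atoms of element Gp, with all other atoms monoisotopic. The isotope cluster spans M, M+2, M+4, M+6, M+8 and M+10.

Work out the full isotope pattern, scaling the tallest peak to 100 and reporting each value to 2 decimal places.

5.46 : 36.00 : 88.22 : 100.00 : 53.23 : 10.80

Antimony pattern (n=3): 0.18714925 : 0.42010426 : 0.31434374 : 0.07840275
Element Gp pattern (n=2): 0.09941409 : 0.43177182 : 0.46881409
Convolve the two distributions (both contribute in 2-u steps):
  M: 0.18714925×0.09941409 = 0.018605
  M+2: 0.18714925×0.43177182 + 0.42010426×0.09941409 = 0.122570
  M+4: 0.18714925×0.46881409 + 0.42010426×0.43177182 + 0.31434374×0.09941409 = 0.300378
  M+6: 0.42010426×0.46881409 + 0.31434374×0.43177182 + 0.07840275×0.09941409 = 0.340470
  M+8: 0.31434374×0.46881409 + 0.07840275×0.43177182 = 0.181221
  M+10: 0.07840275×0.46881409 = 0.036756
Scale to base peak (0.340470) = 100: 5.46 : 36.00 : 88.22 : 100.00 : 53.23 : 10.80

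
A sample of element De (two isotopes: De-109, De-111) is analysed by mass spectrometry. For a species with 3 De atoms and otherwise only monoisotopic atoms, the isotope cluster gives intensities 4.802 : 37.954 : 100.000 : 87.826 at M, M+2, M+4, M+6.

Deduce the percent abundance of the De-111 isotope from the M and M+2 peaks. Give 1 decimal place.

72.5%

If p is the fraction of De that is De-109, then I(M+2)/I(M) = [C(3,1)·p^2·(1−p)] / p^3 = 3·(1−p)/p = 37.954/4.802 = 7.9038
(1−p)/p = 7.9038/3 = 2.6346  ⇒  p = 1/(1 + 2.6346) = 0.2751
De-109: 27.5%, De-111: 72.5%.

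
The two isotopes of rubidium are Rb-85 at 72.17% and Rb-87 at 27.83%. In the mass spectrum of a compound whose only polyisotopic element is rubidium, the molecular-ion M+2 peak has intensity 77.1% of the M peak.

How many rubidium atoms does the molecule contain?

2

The M+2/M ratio from n Rb atoms is n · q/p = n · 0.2783/0.7217.
n = 0.771 × 0.7217/0.2783 = 2.00 ≈ 2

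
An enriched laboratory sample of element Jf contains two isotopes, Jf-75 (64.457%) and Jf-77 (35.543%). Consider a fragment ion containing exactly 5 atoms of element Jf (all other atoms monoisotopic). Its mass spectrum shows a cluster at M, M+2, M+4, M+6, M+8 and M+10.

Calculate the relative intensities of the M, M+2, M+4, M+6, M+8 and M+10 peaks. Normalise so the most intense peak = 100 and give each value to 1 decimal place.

32.9 : 90.7 : 100.0 : 55.1 : 15.2 : 1.7

Each Jf atom is independently Jf-75 (p = 0.64457) or Jf-77 (q = 0.35543); the cluster is the binomial expansion (p + q)^5.
P(M) = 0.64457^5 = 0.111263
P(M+2) = 5 × 0.64457^4 × 0.35543^1 = 0.306764
P(M+4) = 10 × 0.64457^3 × 0.35543^2 = 0.338313
P(M+6) = 10 × 0.64457^2 × 0.35543^3 = 0.186553
P(M+8) = 5 × 0.64457^1 × 0.35543^4 = 0.051435
P(M+10) = 0.35543^5 = 0.005672
The M+4 peak is largest (0.338313); scaling to 100 gives 32.9 : 90.7 : 100.0 : 55.1 : 15.2 : 1.7.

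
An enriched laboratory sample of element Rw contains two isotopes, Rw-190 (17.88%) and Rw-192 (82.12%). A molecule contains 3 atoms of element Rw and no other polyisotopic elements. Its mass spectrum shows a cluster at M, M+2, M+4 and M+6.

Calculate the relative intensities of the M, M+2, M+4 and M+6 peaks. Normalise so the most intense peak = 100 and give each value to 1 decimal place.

Expanding (0.1788 + 0.8212)^3:
P(M) = 0.1788^3 = 0.005716
P(M+2) = 3 × 0.1788^2 × 0.8212^1 = 0.078760
P(M+4) = 3 × 0.1788^1 × 0.8212^2 = 0.361732
P(M+6) = 0.8212^3 = 0.553792
The M+6 peak is largest (0.553792); scaling to 100 gives 1.0 : 14.2 : 65.3 : 100.0.

1.0 : 14.2 : 65.3 : 100.0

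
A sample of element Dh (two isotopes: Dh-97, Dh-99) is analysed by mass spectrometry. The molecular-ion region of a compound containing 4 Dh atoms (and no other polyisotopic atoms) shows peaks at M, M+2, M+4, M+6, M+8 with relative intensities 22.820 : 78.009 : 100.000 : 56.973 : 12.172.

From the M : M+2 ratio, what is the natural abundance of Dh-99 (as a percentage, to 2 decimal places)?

46.08%

Write p for the Dh-97 fraction. I(M+2)/I(M) = [C(4,1)·p^3·(1−p)] / p^4 = 4·(1−p)/p = 78.009/22.820 = 3.4184
(1−p)/p = 3.4184/4 = 0.8546  ⇒  p = 1/(1 + 0.8546) = 0.5392
Dh-97: 53.92%, Dh-99: 46.08%.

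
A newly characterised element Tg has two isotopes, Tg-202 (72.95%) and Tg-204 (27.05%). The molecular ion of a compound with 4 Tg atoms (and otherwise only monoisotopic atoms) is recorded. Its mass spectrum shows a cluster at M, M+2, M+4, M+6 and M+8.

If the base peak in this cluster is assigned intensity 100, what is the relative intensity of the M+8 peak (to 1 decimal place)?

1.3

(0.7295 + 0.2705)^4 gives M 0.2832, M+2 0.4201, M+4 0.2336, M+6 0.0578, M+8 0.0054; the largest is M+2.
P(M+2) = C(4,1) × 0.7295^3 × 0.2705^1 = 4 × 0.3882182 × 0.2705 = 0.420052 (base)
P(M+8) = C(4,4) × 0.7295^0 × 0.2705^4 = 1 × 1.0000 × 0.00535389 = 0.005354
Relative intensity = 0.005354 / 0.420052 × 100 = 1.3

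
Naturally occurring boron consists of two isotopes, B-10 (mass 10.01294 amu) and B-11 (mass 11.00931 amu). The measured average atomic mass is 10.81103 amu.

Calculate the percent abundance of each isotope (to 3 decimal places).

Writing the weighted mean with unknown fraction x of B-10:
10.01294·x + 11.00931·(1 − x) = 10.81103
(10.01294 − 11.00931)·x = 10.81103 − 11.00931
x = -0.19828 / -0.99637 = 0.19900 → 19.900% B-10, 80.100% B-11.

B-10: 19.900%, B-11: 80.100%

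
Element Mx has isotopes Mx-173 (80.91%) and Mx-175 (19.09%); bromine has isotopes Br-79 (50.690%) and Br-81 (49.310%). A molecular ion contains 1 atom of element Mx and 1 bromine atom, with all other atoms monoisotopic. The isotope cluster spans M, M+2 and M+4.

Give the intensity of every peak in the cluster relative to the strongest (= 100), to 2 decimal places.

Element Mx pattern (n=1): 0.8091 : 0.1909
Bromine pattern (n=1): 0.5069 : 0.4931
Convolve the two distributions (both contribute in 2-u steps):
  M: 0.8091×0.5069 = 0.410133
  M+2: 0.8091×0.4931 + 0.1909×0.5069 = 0.495734
  M+4: 0.1909×0.4931 = 0.094133
Scale to base peak (0.495734) = 100: 82.73 : 100.00 : 18.99

82.73 : 100.00 : 18.99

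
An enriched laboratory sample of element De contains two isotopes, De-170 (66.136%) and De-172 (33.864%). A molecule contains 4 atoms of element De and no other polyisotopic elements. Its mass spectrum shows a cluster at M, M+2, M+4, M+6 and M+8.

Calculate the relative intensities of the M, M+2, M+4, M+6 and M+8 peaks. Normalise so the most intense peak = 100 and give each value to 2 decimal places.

48.82 : 100.00 : 76.81 : 26.22 : 3.36

The 4 De atoms are independent, so intensities follow the terms of (0.66136 + 0.33864)^4.
P(M) = 0.66136^4 = 0.191316
P(M+2) = 4 × 0.66136^3 × 0.33864^1 = 0.391843
P(M+4) = 6 × 0.66136^2 × 0.33864^2 = 0.300956
P(M+6) = 4 × 0.66136^1 × 0.33864^3 = 0.102734
P(M+8) = 0.33864^4 = 0.013151
The M+2 peak is largest (0.391843); scaling to 100 gives 48.82 : 100.00 : 76.81 : 26.22 : 3.36.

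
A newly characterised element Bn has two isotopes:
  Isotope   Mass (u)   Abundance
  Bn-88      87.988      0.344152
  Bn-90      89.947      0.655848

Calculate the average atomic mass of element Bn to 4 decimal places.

89.2728 u

Average mass = Σ (abundance × isotope mass) = 0.344152 × 87.988 + 0.655848 × 89.947
= 30.28125 + 58.99156 = 89.27281 u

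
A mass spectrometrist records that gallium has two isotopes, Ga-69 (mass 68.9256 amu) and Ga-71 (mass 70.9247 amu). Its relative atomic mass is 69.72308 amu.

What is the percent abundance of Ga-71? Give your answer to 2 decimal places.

Writing the weighted mean with unknown fraction x of Ga-69:
68.9256·x + 70.9247·(1 − x) = 69.72308
(68.9256 − 70.9247)·x = 69.72308 − 70.9247
x = -1.20162 / -1.9991 = 0.60108 → 60.11% Ga-69, 39.89% Ga-71.

39.89%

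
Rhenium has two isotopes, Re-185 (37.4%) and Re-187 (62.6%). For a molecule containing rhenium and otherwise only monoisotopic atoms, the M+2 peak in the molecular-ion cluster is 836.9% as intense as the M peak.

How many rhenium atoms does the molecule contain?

The M+2/M ratio from n Re atoms is n · q/p = n · 0.626/0.374.
n = 8.369 × 0.374/0.626 = 5.00 ≈ 5

5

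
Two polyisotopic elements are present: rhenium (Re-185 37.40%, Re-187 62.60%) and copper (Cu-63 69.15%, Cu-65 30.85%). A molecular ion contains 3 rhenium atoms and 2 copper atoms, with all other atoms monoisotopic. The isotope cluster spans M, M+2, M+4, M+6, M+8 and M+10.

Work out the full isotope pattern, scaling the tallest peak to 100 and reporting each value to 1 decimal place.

Rhenium pattern (n=3): 0.05231362 : 0.26268713 : 0.43968487 : 0.24531438
Copper pattern (n=2): 0.47817225 : 0.4266555 : 0.09517225
Convolve the two distributions (both contribute in 2-u steps):
  M: 0.05231362×0.47817225 = 0.025015
  M+2: 0.05231362×0.4266555 + 0.26268713×0.47817225 = 0.147930
  M+4: 0.05231362×0.09517225 + 0.26268713×0.4266555 + 0.43968487×0.47817225 = 0.327301
  M+6: 0.26268713×0.09517225 + 0.43968487×0.4266555 + 0.24531438×0.47817225 = 0.329897
  M+8: 0.43968487×0.09517225 + 0.24531438×0.4266555 = 0.146511
  M+10: 0.24531438×0.09517225 = 0.023347
Scale to base peak (0.329897) = 100: 7.6 : 44.8 : 99.2 : 100.0 : 44.4 : 7.1

7.6 : 44.8 : 99.2 : 100.0 : 44.4 : 7.1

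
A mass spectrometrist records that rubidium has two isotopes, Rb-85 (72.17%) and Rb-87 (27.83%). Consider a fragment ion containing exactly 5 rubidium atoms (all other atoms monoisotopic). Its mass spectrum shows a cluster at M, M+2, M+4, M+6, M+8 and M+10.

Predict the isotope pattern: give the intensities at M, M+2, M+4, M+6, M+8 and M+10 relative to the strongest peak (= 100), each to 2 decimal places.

The 5 Rb atoms are independent, so intensities follow the terms of (0.7217 + 0.2783)^5.
P(M) = 0.7217^5 = 0.195787
P(M+2) = 5 × 0.7217^4 × 0.2783^1 = 0.377494
P(M+4) = 10 × 0.7217^3 × 0.2783^2 = 0.291136
P(M+6) = 10 × 0.7217^2 × 0.2783^3 = 0.112267
P(M+8) = 5 × 0.7217^1 × 0.2783^4 = 0.021646
P(M+10) = 0.2783^5 = 0.001669
The M+2 peak is largest (0.377494); scaling to 100 gives 51.86 : 100.00 : 77.12 : 29.74 : 5.73 : 0.44.

51.86 : 100.00 : 77.12 : 29.74 : 5.73 : 0.44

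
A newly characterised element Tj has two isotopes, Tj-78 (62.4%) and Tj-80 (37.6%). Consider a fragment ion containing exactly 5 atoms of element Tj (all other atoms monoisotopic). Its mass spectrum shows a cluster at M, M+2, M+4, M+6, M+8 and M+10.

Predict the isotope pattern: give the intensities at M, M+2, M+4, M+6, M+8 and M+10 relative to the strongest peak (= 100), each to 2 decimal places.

27.54 : 82.98 : 100.00 : 60.26 : 18.15 : 2.19

Each Tj atom is independently Tj-78 (p = 0.624) or Tj-80 (q = 0.376); the cluster is the binomial expansion (p + q)^5.
P(M) = 0.624^5 = 0.094607
P(M+2) = 5 × 0.624^4 × 0.376^1 = 0.285034
P(M+4) = 10 × 0.624^3 × 0.376^2 = 0.343502
P(M+6) = 10 × 0.624^2 × 0.376^3 = 0.206982
P(M+8) = 5 × 0.624^1 × 0.376^4 = 0.062360
P(M+10) = 0.376^5 = 0.007515
The M+4 peak is largest (0.343502); scaling to 100 gives 27.54 : 82.98 : 100.00 : 60.26 : 18.15 : 2.19.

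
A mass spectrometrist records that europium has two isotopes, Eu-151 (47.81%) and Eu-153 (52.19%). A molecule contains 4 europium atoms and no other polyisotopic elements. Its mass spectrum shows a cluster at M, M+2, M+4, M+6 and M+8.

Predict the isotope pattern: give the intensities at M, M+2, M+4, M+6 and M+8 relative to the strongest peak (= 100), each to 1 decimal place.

Each Eu atom is independently Eu-151 (p = 0.4781) or Eu-153 (q = 0.5219); the cluster is the binomial expansion (p + q)^4.
P(M) = 0.4781^4 = 0.052249
P(M+2) = 4 × 0.4781^3 × 0.5219^1 = 0.228141
P(M+4) = 6 × 0.4781^2 × 0.5219^2 = 0.373563
P(M+6) = 4 × 0.4781^1 × 0.5219^3 = 0.271857
P(M+8) = 0.5219^4 = 0.074191
The M+4 peak is largest (0.373563); scaling to 100 gives 14.0 : 61.1 : 100.0 : 72.8 : 19.9.

14.0 : 61.1 : 100.0 : 72.8 : 19.9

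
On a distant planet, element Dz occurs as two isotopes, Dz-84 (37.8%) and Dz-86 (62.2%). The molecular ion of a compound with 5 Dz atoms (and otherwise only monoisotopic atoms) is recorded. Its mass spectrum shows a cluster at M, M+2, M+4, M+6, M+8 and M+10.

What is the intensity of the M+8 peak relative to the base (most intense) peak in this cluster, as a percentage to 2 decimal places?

82.28%

Binomial terms of (0.378 + 0.622)^5: M 0.0077, M+2 0.0635, M+4 0.2090, M+6 0.3438, M+8 0.2829, M+10 0.0931 → M+6 is the base peak.
P(M+6) = C(5,3) × 0.378^2 × 0.622^3 = 10 × 0.142884 × 0.24064185 = 0.343839 (base)
P(M+8) = C(5,4) × 0.378^1 × 0.622^4 = 5 × 0.3780 × 0.14967923 = 0.282894
Relative intensity = 0.282894 / 0.343839 × 100 = 82.28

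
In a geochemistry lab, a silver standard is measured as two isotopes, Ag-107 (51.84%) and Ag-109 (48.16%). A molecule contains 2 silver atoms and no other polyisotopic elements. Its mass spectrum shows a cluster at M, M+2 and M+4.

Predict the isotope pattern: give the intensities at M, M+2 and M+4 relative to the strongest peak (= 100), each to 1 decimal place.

53.8 : 100.0 : 46.5

Expanding (0.5184 + 0.4816)^2:
P(M) = 0.5184^2 = 0.268739
P(M+2) = 2 × 0.5184^1 × 0.4816^1 = 0.499323
P(M+4) = 0.4816^2 = 0.231939
The M+2 peak is largest (0.499323); scaling to 100 gives 53.8 : 100.0 : 46.5.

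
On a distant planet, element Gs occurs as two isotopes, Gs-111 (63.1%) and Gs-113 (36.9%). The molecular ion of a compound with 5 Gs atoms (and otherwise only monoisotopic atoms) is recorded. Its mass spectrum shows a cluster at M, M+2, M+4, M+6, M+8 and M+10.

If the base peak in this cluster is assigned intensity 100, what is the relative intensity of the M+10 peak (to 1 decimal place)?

Term probabilities: M 0.1000, M+2 0.2925, M+4 0.3421, M+6 0.2000, M+8 0.0585, M+10 0.0068. Base peak = M+4.
P(M+4) = C(5,2) × 0.631^3 × 0.369^2 = 10 × 0.25123959 × 0.136161 = 0.342090 (base)
P(M+10) = C(5,5) × 0.631^0 × 0.369^5 = 1 × 1.0000 × 0.00684119 = 0.006841
Relative intensity = 0.006841 / 0.342090 × 100 = 2.0

2.0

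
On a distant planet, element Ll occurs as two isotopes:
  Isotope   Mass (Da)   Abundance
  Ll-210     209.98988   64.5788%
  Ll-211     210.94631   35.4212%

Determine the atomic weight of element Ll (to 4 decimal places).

The abundance-weighted mean is 0.645788 × 209.98988 + 0.354212 × 210.94631
= 135.608945 + 74.719714 = 210.328659 Da

210.3287 Da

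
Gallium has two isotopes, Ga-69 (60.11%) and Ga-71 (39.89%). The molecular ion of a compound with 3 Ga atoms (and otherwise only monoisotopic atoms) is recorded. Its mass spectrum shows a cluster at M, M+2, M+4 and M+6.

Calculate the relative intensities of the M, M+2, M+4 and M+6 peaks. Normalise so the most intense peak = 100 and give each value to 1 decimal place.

The 3 Ga atoms are independent, so intensities follow the terms of (0.6011 + 0.3989)^3.
P(M) = 0.6011^3 = 0.217190
P(M+2) = 3 × 0.6011^2 × 0.3989^1 = 0.432393
P(M+4) = 3 × 0.6011^1 × 0.3989^2 = 0.286943
P(M+6) = 0.3989^3 = 0.063473
The M+2 peak is largest (0.432393); scaling to 100 gives 50.2 : 100.0 : 66.4 : 14.7.

50.2 : 100.0 : 66.4 : 14.7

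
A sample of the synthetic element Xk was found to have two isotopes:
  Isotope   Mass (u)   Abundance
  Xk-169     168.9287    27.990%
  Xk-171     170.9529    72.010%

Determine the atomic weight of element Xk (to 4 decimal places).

Weight each isotope mass by its fractional abundance: 0.27990 × 168.9287 + 0.72010 × 170.9529
= 47.28314 + 123.10318 = 170.38632 u

170.3863 u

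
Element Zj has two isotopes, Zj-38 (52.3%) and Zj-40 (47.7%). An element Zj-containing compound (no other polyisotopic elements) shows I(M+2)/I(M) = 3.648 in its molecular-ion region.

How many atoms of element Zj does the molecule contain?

4

With n Zj atoms, P(M+2)/P(M) = C(n,1)·p^(n−1)q / p^n = n·q/p = n · 0.477/0.523.
n = 3.648 × 0.523/0.477 = 4.00 ≈ 4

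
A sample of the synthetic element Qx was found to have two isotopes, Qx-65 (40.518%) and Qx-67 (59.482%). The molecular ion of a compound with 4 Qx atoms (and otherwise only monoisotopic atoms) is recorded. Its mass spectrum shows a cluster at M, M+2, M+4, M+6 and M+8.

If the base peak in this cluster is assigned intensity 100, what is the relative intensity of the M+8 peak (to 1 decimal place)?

Binomial terms of (0.40518 + 0.59482)^4: M 0.0270, M+2 0.1583, M+4 0.3485, M+6 0.3411, M+8 0.1252 → M+4 is the base peak.
P(M+4) = C(4,2) × 0.40518^2 × 0.59482^2 = 6 × 0.16417083 × 0.35381083 = 0.348513 (base)
P(M+8) = C(4,4) × 0.40518^0 × 0.59482^4 = 1 × 1.0000 × 0.12518211 = 0.125182
Relative intensity = 0.125182 / 0.348513 × 100 = 35.9

35.9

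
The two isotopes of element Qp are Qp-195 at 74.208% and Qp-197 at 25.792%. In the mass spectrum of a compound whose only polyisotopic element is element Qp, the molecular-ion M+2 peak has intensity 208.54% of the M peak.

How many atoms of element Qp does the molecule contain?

The M+2/M ratio from n Qp atoms is n · q/p = n · 0.25792/0.74208.
n = 2.0854 × 0.74208/0.25792 = 6.00 ≈ 6

6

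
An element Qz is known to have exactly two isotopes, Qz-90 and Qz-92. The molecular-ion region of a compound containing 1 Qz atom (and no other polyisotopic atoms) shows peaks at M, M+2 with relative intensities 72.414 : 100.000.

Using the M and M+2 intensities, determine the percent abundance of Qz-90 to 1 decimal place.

42.0%

Let p = fractional abundance of Qz-90. I(M+2)/I(M) = [C(1,1)·p^0·(1−p)] / p^1 = 1·(1−p)/p = 100.000/72.414 = 1.3809
(1−p)/p = 1.3809/1 = 1.3809  ⇒  p = 1/(1 + 1.3809) = 0.4200
Qz-90: 42.0%, Qz-92: 58.0%.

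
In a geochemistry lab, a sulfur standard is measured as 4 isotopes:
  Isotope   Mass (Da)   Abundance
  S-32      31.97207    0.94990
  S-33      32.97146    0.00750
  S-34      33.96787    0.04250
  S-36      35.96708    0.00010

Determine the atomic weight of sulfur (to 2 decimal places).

32.06 Da

The abundance-weighted mean is 0.94990 × 31.97207 + 0.00750 × 32.97146 + 0.04250 × 33.96787 + 0.00010 × 35.96708
= 30.370269 + 0.247286 + 1.443634 + 0.003597 = 32.064786 Da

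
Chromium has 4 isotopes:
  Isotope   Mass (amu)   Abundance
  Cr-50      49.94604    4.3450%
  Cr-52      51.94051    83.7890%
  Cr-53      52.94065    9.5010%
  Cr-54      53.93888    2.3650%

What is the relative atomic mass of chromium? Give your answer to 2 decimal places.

52.00 amu

Ar = Σ fᵢ·mᵢ = 0.043450 × 49.94604 + 0.837890 × 51.94051 + 0.095010 × 52.94065 + 0.023650 × 53.93888
= 2.170155 + 43.520434 + 5.029891 + 1.275655 = 51.996135 amu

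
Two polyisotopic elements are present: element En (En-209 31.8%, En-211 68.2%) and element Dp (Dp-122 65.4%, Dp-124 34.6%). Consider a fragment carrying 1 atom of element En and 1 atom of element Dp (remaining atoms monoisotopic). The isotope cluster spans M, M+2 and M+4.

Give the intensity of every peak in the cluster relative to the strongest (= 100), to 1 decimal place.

Element En pattern (n=1): 0.3180 : 0.6820
Element Dp pattern (n=1): 0.6540 : 0.3460
Convolve the two distributions (both contribute in 2-u steps):
  M: 0.3180×0.6540 = 0.207972
  M+2: 0.3180×0.3460 + 0.6820×0.6540 = 0.556056
  M+4: 0.6820×0.3460 = 0.235972
Scale to base peak (0.556056) = 100: 37.4 : 100.0 : 42.4

37.4 : 100.0 : 42.4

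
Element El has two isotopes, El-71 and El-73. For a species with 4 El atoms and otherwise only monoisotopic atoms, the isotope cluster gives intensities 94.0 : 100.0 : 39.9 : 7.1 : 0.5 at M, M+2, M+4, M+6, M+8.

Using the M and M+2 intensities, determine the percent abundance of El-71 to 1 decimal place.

If p is the fraction of El that is El-71, then I(M+2)/I(M) = [C(4,1)·p^3·(1−p)] / p^4 = 4·(1−p)/p = 100.0/94.0 = 1.0638
(1−p)/p = 1.0638/4 = 0.2660  ⇒  p = 1/(1 + 0.2660) = 0.7899
El-71: 79.0%, El-73: 21.0%.

79.0%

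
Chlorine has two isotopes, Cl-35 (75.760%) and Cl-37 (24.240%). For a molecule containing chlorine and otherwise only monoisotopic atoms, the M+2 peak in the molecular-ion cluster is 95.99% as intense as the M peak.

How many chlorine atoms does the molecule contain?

3

For n independent Cl atoms, I(M+2)/I(M) = n · (abundance Cl-37) / (abundance Cl-35) = n · 0.24240/0.75760.
n = 0.9599 × 0.75760/0.24240 = 3.00 ≈ 3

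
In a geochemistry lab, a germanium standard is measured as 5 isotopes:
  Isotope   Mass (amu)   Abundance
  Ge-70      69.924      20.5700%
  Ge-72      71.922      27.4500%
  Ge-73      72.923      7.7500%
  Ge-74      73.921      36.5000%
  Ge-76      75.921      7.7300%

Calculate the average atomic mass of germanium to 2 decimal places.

72.63 amu

Weight each isotope mass by its fractional abundance: 0.205700 × 69.924 + 0.274500 × 71.922 + 0.077500 × 72.923 + 0.365000 × 73.921 + 0.077300 × 75.921
= 14.3834 + 19.7426 + 5.6515 + 26.9812 + 5.8687 = 72.6274 amu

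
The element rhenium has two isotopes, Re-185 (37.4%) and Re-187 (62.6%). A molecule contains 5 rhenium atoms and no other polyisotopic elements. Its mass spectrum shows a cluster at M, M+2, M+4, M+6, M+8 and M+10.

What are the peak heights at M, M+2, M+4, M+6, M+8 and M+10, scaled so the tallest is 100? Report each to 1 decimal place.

Expanding (0.374 + 0.626)^5:
P(M) = 0.374^5 = 0.007317
P(M+2) = 5 × 0.374^4 × 0.626^1 = 0.061239
P(M+4) = 10 × 0.374^3 × 0.626^2 = 0.205005
P(M+6) = 10 × 0.374^2 × 0.626^3 = 0.343136
P(M+8) = 5 × 0.374^1 × 0.626^4 = 0.287170
P(M+10) = 0.626^5 = 0.096133
The M+6 peak is largest (0.343136); scaling to 100 gives 2.1 : 17.8 : 59.7 : 100.0 : 83.7 : 28.0.

2.1 : 17.8 : 59.7 : 100.0 : 83.7 : 28.0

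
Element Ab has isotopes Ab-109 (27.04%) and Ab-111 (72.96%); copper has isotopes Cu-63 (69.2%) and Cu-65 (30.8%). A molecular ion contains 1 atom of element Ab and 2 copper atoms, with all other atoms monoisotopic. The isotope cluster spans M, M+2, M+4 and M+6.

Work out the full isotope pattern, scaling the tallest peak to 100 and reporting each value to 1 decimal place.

Element Ab pattern (n=1): 0.2704 : 0.7296
Copper pattern (n=2): 0.478864 : 0.426272 : 0.094864
Convolve the two distributions (both contribute in 2-u steps):
  M: 0.2704×0.478864 = 0.129485
  M+2: 0.2704×0.426272 + 0.7296×0.478864 = 0.464643
  M+4: 0.2704×0.094864 + 0.7296×0.426272 = 0.336659
  M+6: 0.7296×0.094864 = 0.069213
Scale to base peak (0.464643) = 100: 27.9 : 100.0 : 72.5 : 14.9

27.9 : 100.0 : 72.5 : 14.9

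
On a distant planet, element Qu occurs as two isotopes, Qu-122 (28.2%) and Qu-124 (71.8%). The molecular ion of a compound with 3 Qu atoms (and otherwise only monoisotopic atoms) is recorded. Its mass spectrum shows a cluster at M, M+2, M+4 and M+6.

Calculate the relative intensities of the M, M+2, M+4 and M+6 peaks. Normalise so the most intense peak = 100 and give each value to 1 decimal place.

Expanding (0.282 + 0.718)^3:
P(M) = 0.282^3 = 0.022426
P(M+2) = 3 × 0.282^2 × 0.718^1 = 0.171295
P(M+4) = 3 × 0.282^1 × 0.718^2 = 0.436133
P(M+6) = 0.718^3 = 0.370146
The M+4 peak is largest (0.436133); scaling to 100 gives 5.1 : 39.3 : 100.0 : 84.9.

5.1 : 39.3 : 100.0 : 84.9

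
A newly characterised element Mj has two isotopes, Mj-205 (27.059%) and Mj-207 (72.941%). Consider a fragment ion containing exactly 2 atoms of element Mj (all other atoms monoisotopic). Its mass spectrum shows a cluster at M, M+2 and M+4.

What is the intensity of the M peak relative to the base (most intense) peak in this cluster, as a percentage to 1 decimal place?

Term probabilities: M 0.0732, M+2 0.3947, M+4 0.5320. Base peak = M+4.
P(M+4) = C(2,2) × 0.27059^0 × 0.72941^2 = 1 × 1.0000 × 0.53203895 = 0.532039 (base)
P(M) = C(2,0) × 0.27059^2 × 0.72941^0 = 1 × 0.07321895 × 1.0000 = 0.073219
Relative intensity = 0.073219 / 0.532039 × 100 = 13.8

13.8%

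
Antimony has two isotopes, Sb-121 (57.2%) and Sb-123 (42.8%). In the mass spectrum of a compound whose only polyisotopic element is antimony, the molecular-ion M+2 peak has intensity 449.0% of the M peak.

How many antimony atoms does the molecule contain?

With n Sb atoms, P(M+2)/P(M) = C(n,1)·p^(n−1)q / p^n = n·q/p = n · 0.428/0.572.
n = 4.490 × 0.572/0.428 = 6.00 ≈ 6

6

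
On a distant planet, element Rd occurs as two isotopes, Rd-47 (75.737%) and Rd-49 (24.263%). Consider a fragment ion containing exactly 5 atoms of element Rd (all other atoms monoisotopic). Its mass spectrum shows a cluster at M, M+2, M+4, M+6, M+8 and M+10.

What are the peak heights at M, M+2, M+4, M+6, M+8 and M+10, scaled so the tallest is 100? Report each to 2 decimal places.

62.43 : 100.00 : 64.07 : 20.53 : 3.29 : 0.21

Expanding (0.75737 + 0.24263)^5:
P(M) = 0.75737^5 = 0.249196
P(M+2) = 5 × 0.75737^4 × 0.24263^1 = 0.399160
P(M+4) = 10 × 0.75737^3 × 0.24263^2 = 0.255749
P(M+6) = 10 × 0.75737^2 × 0.24263^3 = 0.081931
P(M+8) = 5 × 0.75737^1 × 0.24263^4 = 0.013124
P(M+10) = 0.24263^5 = 0.000841
The M+2 peak is largest (0.399160); scaling to 100 gives 62.43 : 100.00 : 64.07 : 20.53 : 3.29 : 0.21.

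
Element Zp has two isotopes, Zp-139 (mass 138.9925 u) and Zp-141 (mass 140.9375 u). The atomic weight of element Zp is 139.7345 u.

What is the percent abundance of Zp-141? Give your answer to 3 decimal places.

38.149%

With x = fraction of Zp-139 (so Zp-141 is 1 − x):
138.9925·x + 140.9375·(1 − x) = 139.7345
(138.9925 − 140.9375)·x = 139.7345 − 140.9375
x = -1.2030 / -1.9450 = 0.61851 → 61.851% Zp-139, 38.149% Zp-141.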